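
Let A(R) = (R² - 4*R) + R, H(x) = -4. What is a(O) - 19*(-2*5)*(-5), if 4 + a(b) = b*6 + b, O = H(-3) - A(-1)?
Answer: -1010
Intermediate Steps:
A(R) = R² - 3*R
O = -8 (O = -4 - (-1)*(-3 - 1) = -4 - (-1)*(-4) = -4 - 1*4 = -4 - 4 = -8)
a(b) = -4 + 7*b (a(b) = -4 + (b*6 + b) = -4 + (6*b + b) = -4 + 7*b)
a(O) - 19*(-2*5)*(-5) = (-4 + 7*(-8)) - 19*(-2*5)*(-5) = (-4 - 56) - (-190)*(-5) = -60 - 19*50 = -60 - 950 = -1010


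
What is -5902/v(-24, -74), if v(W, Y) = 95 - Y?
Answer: -454/13 ≈ -34.923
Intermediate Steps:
-5902/v(-24, -74) = -5902/(95 - 1*(-74)) = -5902/(95 + 74) = -5902/169 = -5902*1/169 = -454/13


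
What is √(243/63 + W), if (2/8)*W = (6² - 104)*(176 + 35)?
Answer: I*√2812019/7 ≈ 239.56*I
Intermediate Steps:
W = -57392 (W = 4*((6² - 104)*(176 + 35)) = 4*((36 - 104)*211) = 4*(-68*211) = 4*(-14348) = -57392)
√(243/63 + W) = √(243/63 - 57392) = √(243*(1/63) - 57392) = √(27/7 - 57392) = √(-401717/7) = I*√2812019/7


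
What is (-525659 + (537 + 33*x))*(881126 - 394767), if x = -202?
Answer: -258639879892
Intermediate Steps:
(-525659 + (537 + 33*x))*(881126 - 394767) = (-525659 + (537 + 33*(-202)))*(881126 - 394767) = (-525659 + (537 - 6666))*486359 = (-525659 - 6129)*486359 = -531788*486359 = -258639879892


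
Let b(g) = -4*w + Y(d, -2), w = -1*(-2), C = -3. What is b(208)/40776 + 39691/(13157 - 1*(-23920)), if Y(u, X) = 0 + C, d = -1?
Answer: 539344123/503950584 ≈ 1.0702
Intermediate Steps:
Y(u, X) = -3 (Y(u, X) = 0 - 3 = -3)
w = 2
b(g) = -11 (b(g) = -4*2 - 3 = -8 - 3 = -11)
b(208)/40776 + 39691/(13157 - 1*(-23920)) = -11/40776 + 39691/(13157 - 1*(-23920)) = -11*1/40776 + 39691/(13157 + 23920) = -11/40776 + 39691/37077 = 539344123/503950584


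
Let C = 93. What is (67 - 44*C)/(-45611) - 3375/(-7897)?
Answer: 185722550/360190067 ≈ 0.51562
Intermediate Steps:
(67 - 44*C)/(-45611) - 3375/(-7897) = (67 - 44*93)/(-45611) - 3375/(-7897) = (67 - 4092)*(-1/45611) - 3375*(-1/7897) = -4025*(-1/45611) + 3375/7897 = 4025/45611 + 3375/7897 = 185722550/360190067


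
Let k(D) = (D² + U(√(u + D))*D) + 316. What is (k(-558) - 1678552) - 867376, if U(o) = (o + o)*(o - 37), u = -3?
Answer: -1608172 + 41292*I*√561 ≈ -1.6082e+6 + 9.7802e+5*I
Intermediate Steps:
U(o) = 2*o*(-37 + o) (U(o) = (2*o)*(-37 + o) = 2*o*(-37 + o))
k(D) = 316 + D² + 2*D*√(-3 + D)*(-37 + √(-3 + D)) (k(D) = (D² + (2*√(-3 + D)*(-37 + √(-3 + D)))*D) + 316 = (D² + 2*D*√(-3 + D)*(-37 + √(-3 + D))) + 316 = 316 + D² + 2*D*√(-3 + D)*(-37 + √(-3 + D)))
(k(-558) - 1678552) - 867376 = ((316 - 6*(-558) + 3*(-558)² - 74*(-558)*√(-3 - 558)) - 1678552) - 867376 = ((316 + 3348 + 3*311364 - 74*(-558)*√(-561)) - 1678552) - 867376 = ((316 + 3348 + 934092 - 74*(-558)*I*√561) - 1678552) - 867376 = ((316 + 3348 + 934092 + 41292*I*√561) - 1678552) - 867376 = ((937756 + 41292*I*√561) - 1678552) - 867376 = (-740796 + 41292*I*√561) - 867376 = -1608172 + 41292*I*√561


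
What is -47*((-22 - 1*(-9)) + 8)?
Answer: 235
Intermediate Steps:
-47*((-22 - 1*(-9)) + 8) = -47*((-22 + 9) + 8) = -47*(-13 + 8) = -47*(-5) = 235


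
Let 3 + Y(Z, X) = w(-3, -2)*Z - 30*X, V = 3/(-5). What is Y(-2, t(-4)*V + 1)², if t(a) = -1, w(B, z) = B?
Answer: 2025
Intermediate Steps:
V = -⅗ (V = 3*(-⅕) = -⅗ ≈ -0.60000)
Y(Z, X) = -3 - 30*X - 3*Z (Y(Z, X) = -3 + (-3*Z - 30*X) = -3 + (-30*X - 3*Z) = -3 - 30*X - 3*Z)
Y(-2, t(-4)*V + 1)² = (-3 - 30*(-1*(-⅗) + 1) - 3*(-2))² = (-3 - 30*(⅗ + 1) + 6)² = (-3 - 30*8/5 + 6)² = (-3 - 48 + 6)² = (-45)² = 2025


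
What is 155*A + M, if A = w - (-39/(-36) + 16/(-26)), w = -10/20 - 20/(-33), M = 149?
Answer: 53143/572 ≈ 92.907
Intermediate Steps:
w = 7/66 (w = -10*1/20 - 20*(-1/33) = -½ + 20/33 = 7/66 ≈ 0.10606)
A = -207/572 (A = 7/66 - (-39/(-36) + 16/(-26)) = 7/66 - (-39*(-1/36) + 16*(-1/26)) = 7/66 - (13/12 - 8/13) = 7/66 - 1*73/156 = 7/66 - 73/156 = -207/572 ≈ -0.36189)
155*A + M = 155*(-207/572) + 149 = -32085/572 + 149 = 53143/572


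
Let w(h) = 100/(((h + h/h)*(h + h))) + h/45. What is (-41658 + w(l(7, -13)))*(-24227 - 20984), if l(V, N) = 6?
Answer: 197750698661/105 ≈ 1.8833e+9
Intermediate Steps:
w(h) = h/45 + 50/(h*(1 + h)) (w(h) = 100/(((h + 1)*(2*h))) + h*(1/45) = 100/(((1 + h)*(2*h))) + h/45 = 100/((2*h*(1 + h))) + h/45 = 100*(1/(2*h*(1 + h))) + h/45 = 50/(h*(1 + h)) + h/45 = h/45 + 50/(h*(1 + h)))
(-41658 + w(l(7, -13)))*(-24227 - 20984) = (-41658 + (1/45)*(2250 + 6² + 6³)/(6*(1 + 6)))*(-24227 - 20984) = (-41658 + (1/45)*(⅙)*(2250 + 36 + 216)/7)*(-45211) = (-41658 + (1/45)*(⅙)*(⅐)*2502)*(-45211) = (-41658 + 139/105)*(-45211) = -4373951/105*(-45211) = 197750698661/105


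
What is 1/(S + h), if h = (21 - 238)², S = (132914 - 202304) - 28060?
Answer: -1/50361 ≈ -1.9857e-5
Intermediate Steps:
S = -97450 (S = -69390 - 28060 = -97450)
h = 47089 (h = (-217)² = 47089)
1/(S + h) = 1/(-97450 + 47089) = 1/(-50361) = -1/50361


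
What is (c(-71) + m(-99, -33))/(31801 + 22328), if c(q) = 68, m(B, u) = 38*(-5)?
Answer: -122/54129 ≈ -0.0022539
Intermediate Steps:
m(B, u) = -190
(c(-71) + m(-99, -33))/(31801 + 22328) = (68 - 190)/(31801 + 22328) = -122/54129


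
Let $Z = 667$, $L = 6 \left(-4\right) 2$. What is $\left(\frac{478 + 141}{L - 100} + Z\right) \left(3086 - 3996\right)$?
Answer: $- \frac{44634135}{74} \approx -6.0316 \cdot 10^{5}$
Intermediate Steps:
$L = -48$ ($L = \left(-24\right) 2 = -48$)
$\left(\frac{478 + 141}{L - 100} + Z\right) \left(3086 - 3996\right) = \left(\frac{478 + 141}{-48 - 100} + 667\right) \left(3086 - 3996\right) = \left(\frac{619}{-148} + 667\right) \left(-910\right) = \left(619 \left(- \frac{1}{148}\right) + 667\right) \left(-910\right) = \left(- \frac{619}{148} + 667\right) \left(-910\right) = \frac{98097}{148} \left(-910\right) = - \frac{44634135}{74}$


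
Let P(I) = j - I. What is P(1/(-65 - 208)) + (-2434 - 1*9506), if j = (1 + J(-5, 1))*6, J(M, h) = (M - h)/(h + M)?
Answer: -3255524/273 ≈ -11925.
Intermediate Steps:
J(M, h) = (M - h)/(M + h)
j = 15 (j = (1 + (-5 - 1*1)/(-5 + 1))*6 = (1 + (-5 - 1)/(-4))*6 = (1 - ¼*(-6))*6 = (1 + 3/2)*6 = (5/2)*6 = 15)
P(I) = 15 - I
P(1/(-65 - 208)) + (-2434 - 1*9506) = (15 - 1/(-65 - 208)) + (-2434 - 1*9506) = (15 - 1/(-273)) + (-2434 - 9506) = (15 - 1*(-1/273)) - 11940 = (15 + 1/273) - 11940 = 4096/273 - 11940 = -3255524/273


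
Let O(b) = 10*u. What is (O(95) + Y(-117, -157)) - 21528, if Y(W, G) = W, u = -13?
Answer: -21775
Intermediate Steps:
O(b) = -130 (O(b) = 10*(-13) = -130)
(O(95) + Y(-117, -157)) - 21528 = (-130 - 117) - 21528 = -247 - 21528 = -21775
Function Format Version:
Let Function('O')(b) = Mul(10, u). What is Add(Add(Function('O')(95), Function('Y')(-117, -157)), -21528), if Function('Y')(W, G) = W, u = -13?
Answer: -21775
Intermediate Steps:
Function('O')(b) = -130 (Function('O')(b) = Mul(10, -13) = -130)
Add(Add(Function('O')(95), Function('Y')(-117, -157)), -21528) = Add(Add(-130, -117), -21528) = Add(-247, -21528) = -21775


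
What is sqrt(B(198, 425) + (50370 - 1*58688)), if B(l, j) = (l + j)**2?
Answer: sqrt(379811) ≈ 616.29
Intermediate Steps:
B(l, j) = (j + l)**2
sqrt(B(198, 425) + (50370 - 1*58688)) = sqrt((425 + 198)**2 + (50370 - 1*58688)) = sqrt(623**2 + (50370 - 58688)) = sqrt(388129 - 8318) = sqrt(379811)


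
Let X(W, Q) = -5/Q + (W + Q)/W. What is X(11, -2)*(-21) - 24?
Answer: -2061/22 ≈ -93.682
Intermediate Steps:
X(W, Q) = -5/Q + (Q + W)/W
X(11, -2)*(-21) - 24 = (1 - 5/(-2) - 2/11)*(-21) - 24 = (1 - 5*(-1/2) - 2*1/11)*(-21) - 24 = (1 + 5/2 - 2/11)*(-21) - 24 = (73/22)*(-21) - 24 = -1533/22 - 24 = -2061/22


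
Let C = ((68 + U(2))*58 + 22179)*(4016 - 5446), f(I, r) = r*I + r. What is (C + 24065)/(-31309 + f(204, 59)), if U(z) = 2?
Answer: 37497705/19214 ≈ 1951.6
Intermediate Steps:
f(I, r) = r + I*r (f(I, r) = I*r + r = r + I*r)
C = -37521770 (C = ((68 + 2)*58 + 22179)*(4016 - 5446) = (70*58 + 22179)*(-1430) = (4060 + 22179)*(-1430) = 26239*(-1430) = -37521770)
(C + 24065)/(-31309 + f(204, 59)) = (-37521770 + 24065)/(-31309 + 59*(1 + 204)) = -37497705/(-31309 + 59*205) = -37497705/(-31309 + 12095) = -37497705/(-19214) = -37497705*(-1/19214) = 37497705/19214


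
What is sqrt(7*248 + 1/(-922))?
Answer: sqrt(1475744902)/922 ≈ 41.665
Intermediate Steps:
sqrt(7*248 + 1/(-922)) = sqrt(1736 - 1/922) = sqrt(1600591/922) = sqrt(1475744902)/922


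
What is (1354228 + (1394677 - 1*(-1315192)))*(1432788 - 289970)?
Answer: 4644523205346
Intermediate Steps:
(1354228 + (1394677 - 1*(-1315192)))*(1432788 - 289970) = (1354228 + (1394677 + 1315192))*1142818 = (1354228 + 2709869)*1142818 = 4064097*1142818 = 4644523205346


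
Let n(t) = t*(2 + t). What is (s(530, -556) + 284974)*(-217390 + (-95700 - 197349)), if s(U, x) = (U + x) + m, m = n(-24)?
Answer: -145718083964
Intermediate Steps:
m = 528 (m = -24*(2 - 24) = -24*(-22) = 528)
s(U, x) = 528 + U + x (s(U, x) = (U + x) + 528 = 528 + U + x)
(s(530, -556) + 284974)*(-217390 + (-95700 - 197349)) = ((528 + 530 - 556) + 284974)*(-217390 + (-95700 - 197349)) = (502 + 284974)*(-217390 - 293049) = 285476*(-510439) = -145718083964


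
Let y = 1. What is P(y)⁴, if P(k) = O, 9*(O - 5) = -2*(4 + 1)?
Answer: 1500625/6561 ≈ 228.72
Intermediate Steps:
O = 35/9 (O = 5 + (-2*(4 + 1))/9 = 5 + (-2*5)/9 = 5 + (⅑)*(-10) = 5 - 10/9 = 35/9 ≈ 3.8889)
P(k) = 35/9
P(y)⁴ = (35/9)⁴ = 1500625/6561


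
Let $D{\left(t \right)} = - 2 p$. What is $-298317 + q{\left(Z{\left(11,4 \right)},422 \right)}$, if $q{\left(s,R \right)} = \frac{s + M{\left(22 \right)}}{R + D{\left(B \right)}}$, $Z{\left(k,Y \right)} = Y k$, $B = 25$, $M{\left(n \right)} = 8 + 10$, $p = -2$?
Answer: $- \frac{63541490}{213} \approx -2.9832 \cdot 10^{5}$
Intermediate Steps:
$M{\left(n \right)} = 18$
$D{\left(t \right)} = 4$ ($D{\left(t \right)} = \left(-2\right) \left(-2\right) = 4$)
$q{\left(s,R \right)} = \frac{18 + s}{4 + R}$ ($q{\left(s,R \right)} = \frac{s + 18}{R + 4} = \frac{18 + s}{4 + R}$)
$-298317 + q{\left(Z{\left(11,4 \right)},422 \right)} = -298317 + \frac{18 + 4 \cdot 11}{4 + 422} = -298317 + \frac{18 + 44}{426} = -298317 + \frac{1}{426} \cdot 62 = -298317 + \frac{31}{213} = - \frac{63541490}{213}$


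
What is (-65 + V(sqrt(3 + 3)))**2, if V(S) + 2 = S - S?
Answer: 4489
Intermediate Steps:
V(S) = -2 (V(S) = -2 + (S - S) = -2 + 0 = -2)
(-65 + V(sqrt(3 + 3)))**2 = (-65 - 2)**2 = (-67)**2 = 4489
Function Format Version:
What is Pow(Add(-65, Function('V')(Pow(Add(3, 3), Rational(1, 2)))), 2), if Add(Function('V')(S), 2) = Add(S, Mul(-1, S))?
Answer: 4489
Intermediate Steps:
Function('V')(S) = -2 (Function('V')(S) = Add(-2, Add(S, Mul(-1, S))) = Add(-2, 0) = -2)
Pow(Add(-65, Function('V')(Pow(Add(3, 3), Rational(1, 2)))), 2) = Pow(Add(-65, -2), 2) = Pow(-67, 2) = 4489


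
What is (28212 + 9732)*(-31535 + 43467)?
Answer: 452747808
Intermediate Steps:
(28212 + 9732)*(-31535 + 43467) = 37944*11932 = 452747808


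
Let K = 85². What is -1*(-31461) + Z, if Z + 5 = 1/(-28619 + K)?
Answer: 672969663/21394 ≈ 31456.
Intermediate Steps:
K = 7225
Z = -106971/21394 (Z = -5 + 1/(-28619 + 7225) = -5 + 1/(-21394) = -5 - 1/21394 = -106971/21394 ≈ -5.0000)
-1*(-31461) + Z = -1*(-31461) - 106971/21394 = 31461 - 106971/21394 = 672969663/21394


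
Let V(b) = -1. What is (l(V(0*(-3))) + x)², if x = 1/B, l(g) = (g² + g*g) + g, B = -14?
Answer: 169/196 ≈ 0.86224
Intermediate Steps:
l(g) = g + 2*g² (l(g) = (g² + g²) + g = 2*g² + g = g + 2*g²)
x = -1/14 (x = 1/(-14) = -1/14 ≈ -0.071429)
(l(V(0*(-3))) + x)² = (-(1 + 2*(-1)) - 1/14)² = (-(1 - 2) - 1/14)² = (-1*(-1) - 1/14)² = (1 - 1/14)² = (13/14)² = 169/196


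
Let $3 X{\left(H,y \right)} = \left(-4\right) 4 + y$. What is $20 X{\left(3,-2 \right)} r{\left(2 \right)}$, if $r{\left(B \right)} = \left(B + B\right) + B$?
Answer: $-720$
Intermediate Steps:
$r{\left(B \right)} = 3 B$ ($r{\left(B \right)} = 2 B + B = 3 B$)
$X{\left(H,y \right)} = - \frac{16}{3} + \frac{y}{3}$ ($X{\left(H,y \right)} = \frac{\left(-4\right) 4 + y}{3} = \frac{-16 + y}{3} = - \frac{16}{3} + \frac{y}{3}$)
$20 X{\left(3,-2 \right)} r{\left(2 \right)} = 20 \left(- \frac{16}{3} + \frac{1}{3} \left(-2\right)\right) 3 \cdot 2 = 20 \left(- \frac{16}{3} - \frac{2}{3}\right) 6 = 20 \left(-6\right) 6 = \left(-120\right) 6 = -720$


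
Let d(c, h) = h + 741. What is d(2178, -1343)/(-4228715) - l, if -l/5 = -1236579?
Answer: -26145700829323/4228715 ≈ -6.1829e+6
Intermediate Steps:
l = 6182895 (l = -5*(-1236579) = 6182895)
d(c, h) = 741 + h
d(2178, -1343)/(-4228715) - l = (741 - 1343)/(-4228715) - 1*6182895 = -602*(-1/4228715) - 6182895 = 602/4228715 - 6182895 = -26145700829323/4228715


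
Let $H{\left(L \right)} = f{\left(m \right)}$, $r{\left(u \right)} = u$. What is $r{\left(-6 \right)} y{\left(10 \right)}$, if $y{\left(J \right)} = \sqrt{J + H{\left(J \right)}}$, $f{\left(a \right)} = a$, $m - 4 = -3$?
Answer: $- 6 \sqrt{11} \approx -19.9$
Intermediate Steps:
$m = 1$ ($m = 4 - 3 = 1$)
$H{\left(L \right)} = 1$
$y{\left(J \right)} = \sqrt{1 + J}$ ($y{\left(J \right)} = \sqrt{J + 1} = \sqrt{1 + J}$)
$r{\left(-6 \right)} y{\left(10 \right)} = - 6 \sqrt{1 + 10} = - 6 \sqrt{11}$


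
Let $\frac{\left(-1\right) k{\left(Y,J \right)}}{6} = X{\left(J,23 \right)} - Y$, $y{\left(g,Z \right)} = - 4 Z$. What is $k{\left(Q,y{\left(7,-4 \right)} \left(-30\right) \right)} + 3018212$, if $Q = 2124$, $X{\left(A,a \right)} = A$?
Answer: $3033836$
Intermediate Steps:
$k{\left(Y,J \right)} = - 6 J + 6 Y$ ($k{\left(Y,J \right)} = - 6 \left(J - Y\right) = - 6 J + 6 Y$)
$k{\left(Q,y{\left(7,-4 \right)} \left(-30\right) \right)} + 3018212 = \left(- 6 \left(-4\right) \left(-4\right) \left(-30\right) + 6 \cdot 2124\right) + 3018212 = \left(- 6 \cdot 16 \left(-30\right) + 12744\right) + 3018212 = \left(\left(-6\right) \left(-480\right) + 12744\right) + 3018212 = \left(2880 + 12744\right) + 3018212 = 15624 + 3018212 = 3033836$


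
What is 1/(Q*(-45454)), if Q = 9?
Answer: -1/409086 ≈ -2.4445e-6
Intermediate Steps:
1/(Q*(-45454)) = 1/(9*(-45454)) = 1/(-409086) = -1/409086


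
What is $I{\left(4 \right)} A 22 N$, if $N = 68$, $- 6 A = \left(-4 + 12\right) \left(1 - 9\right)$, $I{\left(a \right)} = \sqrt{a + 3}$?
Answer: $\frac{47872 \sqrt{7}}{3} \approx 42219.0$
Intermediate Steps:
$I{\left(a \right)} = \sqrt{3 + a}$
$A = \frac{32}{3}$ ($A = - \frac{\left(-4 + 12\right) \left(1 - 9\right)}{6} = - \frac{8 \left(-8\right)}{6} = \left(- \frac{1}{6}\right) \left(-64\right) = \frac{32}{3} \approx 10.667$)
$I{\left(4 \right)} A 22 N = \sqrt{3 + 4} \cdot \frac{32}{3} \cdot 22 \cdot 68 = \sqrt{7} \cdot \frac{32}{3} \cdot 22 \cdot 68 = \frac{32 \sqrt{7}}{3} \cdot 22 \cdot 68 = \frac{704 \sqrt{7}}{3} \cdot 68 = \frac{47872 \sqrt{7}}{3}$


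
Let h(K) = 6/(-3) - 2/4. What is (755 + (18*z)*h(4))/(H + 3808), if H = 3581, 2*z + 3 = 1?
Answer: 800/7389 ≈ 0.10827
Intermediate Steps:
z = -1 (z = -3/2 + (1/2)*1 = -3/2 + 1/2 = -1)
h(K) = -5/2 (h(K) = 6*(-1/3) - 2*1/4 = -2 - 1/2 = -5/2)
(755 + (18*z)*h(4))/(H + 3808) = (755 + (18*(-1))*(-5/2))/(3581 + 3808) = (755 - 18*(-5/2))/7389 = (755 + 45)*(1/7389) = 800*(1/7389) = 800/7389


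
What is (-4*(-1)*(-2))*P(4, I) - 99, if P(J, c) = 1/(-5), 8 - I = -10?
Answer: -487/5 ≈ -97.400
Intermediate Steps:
I = 18 (I = 8 - 1*(-10) = 8 + 10 = 18)
P(J, c) = -1/5
(-4*(-1)*(-2))*P(4, I) - 99 = (-4*(-1)*(-2))*(-1/5) - 99 = (4*(-2))*(-1/5) - 99 = -8*(-1/5) - 99 = 8/5 - 99 = -487/5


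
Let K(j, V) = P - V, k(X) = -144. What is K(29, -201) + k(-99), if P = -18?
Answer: 39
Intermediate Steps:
K(j, V) = -18 - V
K(29, -201) + k(-99) = (-18 - 1*(-201)) - 144 = (-18 + 201) - 144 = 183 - 144 = 39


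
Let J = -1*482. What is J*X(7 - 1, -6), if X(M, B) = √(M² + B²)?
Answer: -2892*√2 ≈ -4089.9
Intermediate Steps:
J = -482
X(M, B) = √(B² + M²)
J*X(7 - 1, -6) = -482*√((-6)² + (7 - 1)²) = -482*√(36 + 6²) = -482*√(36 + 36) = -2892*√2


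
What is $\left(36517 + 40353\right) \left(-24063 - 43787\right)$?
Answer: $-5215629500$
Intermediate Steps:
$\left(36517 + 40353\right) \left(-24063 - 43787\right) = 76870 \left(-67850\right) = -5215629500$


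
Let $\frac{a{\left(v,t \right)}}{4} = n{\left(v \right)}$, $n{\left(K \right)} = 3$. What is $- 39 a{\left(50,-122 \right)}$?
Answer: $-468$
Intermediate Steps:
$a{\left(v,t \right)} = 12$ ($a{\left(v,t \right)} = 4 \cdot 3 = 12$)
$- 39 a{\left(50,-122 \right)} = \left(-39\right) 12 = -468$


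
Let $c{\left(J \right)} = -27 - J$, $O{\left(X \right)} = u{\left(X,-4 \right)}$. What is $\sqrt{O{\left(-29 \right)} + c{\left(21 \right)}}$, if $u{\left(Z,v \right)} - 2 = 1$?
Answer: $3 i \sqrt{5} \approx 6.7082 i$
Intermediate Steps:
$u{\left(Z,v \right)} = 3$ ($u{\left(Z,v \right)} = 2 + 1 = 3$)
$O{\left(X \right)} = 3$
$\sqrt{O{\left(-29 \right)} + c{\left(21 \right)}} = \sqrt{3 - 48} = \sqrt{-45} = 3 i \sqrt{5}$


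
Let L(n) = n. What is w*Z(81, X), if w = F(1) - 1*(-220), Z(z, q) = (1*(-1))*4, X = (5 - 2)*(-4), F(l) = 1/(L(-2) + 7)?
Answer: -4404/5 ≈ -880.80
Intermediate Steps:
F(l) = ⅕ (F(l) = 1/(-2 + 7) = 1/5 = ⅕)
X = -12 (X = 3*(-4) = -12)
Z(z, q) = -4 (Z(z, q) = -1*4 = -4)
w = 1101/5 (w = ⅕ - 1*(-220) = ⅕ + 220 = 1101/5 ≈ 220.20)
w*Z(81, X) = (1101/5)*(-4) = -4404/5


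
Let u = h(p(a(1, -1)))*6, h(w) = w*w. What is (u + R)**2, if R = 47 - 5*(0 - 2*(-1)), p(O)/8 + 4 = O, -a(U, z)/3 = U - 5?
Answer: 605799769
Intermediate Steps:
a(U, z) = 15 - 3*U (a(U, z) = -3*(U - 5) = -3*(-5 + U) = 15 - 3*U)
p(O) = -32 + 8*O
h(w) = w**2
R = 37 (R = 47 - 5*(0 + 2) = 47 - 5*2 = 47 - 1*10 = 47 - 10 = 37)
u = 24576 (u = (-32 + 8*(15 - 3*1))**2*6 = (-32 + 8*(15 - 3))**2*6 = (-32 + 8*12)**2*6 = (-32 + 96)**2*6 = 64**2*6 = 4096*6 = 24576)
(u + R)**2 = (24576 + 37)**2 = 24613**2 = 605799769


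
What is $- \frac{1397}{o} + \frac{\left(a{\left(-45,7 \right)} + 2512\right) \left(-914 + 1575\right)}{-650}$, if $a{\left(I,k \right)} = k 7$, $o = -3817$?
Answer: $- \frac{45178949}{17350} \approx -2604.0$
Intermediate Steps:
$a{\left(I,k \right)} = 7 k$
$- \frac{1397}{o} + \frac{\left(a{\left(-45,7 \right)} + 2512\right) \left(-914 + 1575\right)}{-650} = - \frac{1397}{-3817} + \frac{\left(7 \cdot 7 + 2512\right) \left(-914 + 1575\right)}{-650} = \left(-1397\right) \left(- \frac{1}{3817}\right) + \left(49 + 2512\right) 661 \left(- \frac{1}{650}\right) = \frac{127}{347} + 2561 \cdot 661 \left(- \frac{1}{650}\right) = \frac{127}{347} + 1692821 \left(- \frac{1}{650}\right) = \frac{127}{347} - \frac{130217}{50} = - \frac{45178949}{17350}$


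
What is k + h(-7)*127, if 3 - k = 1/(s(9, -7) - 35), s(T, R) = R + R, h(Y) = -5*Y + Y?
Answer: 174392/49 ≈ 3559.0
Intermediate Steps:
h(Y) = -4*Y
s(T, R) = 2*R
k = 148/49 (k = 3 - 1/(2*(-7) - 35) = 3 - 1/(-14 - 35) = 3 - 1/(-49) = 3 - 1*(-1/49) = 3 + 1/49 = 148/49 ≈ 3.0204)
k + h(-7)*127 = 148/49 - 4*(-7)*127 = 148/49 + 28*127 = 148/49 + 3556 = 174392/49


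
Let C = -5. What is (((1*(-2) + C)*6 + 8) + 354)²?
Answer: 102400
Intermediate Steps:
(((1*(-2) + C)*6 + 8) + 354)² = (((1*(-2) - 5)*6 + 8) + 354)² = (((-2 - 5)*6 + 8) + 354)² = ((-7*6 + 8) + 354)² = ((-42 + 8) + 354)² = (-34 + 354)² = 320² = 102400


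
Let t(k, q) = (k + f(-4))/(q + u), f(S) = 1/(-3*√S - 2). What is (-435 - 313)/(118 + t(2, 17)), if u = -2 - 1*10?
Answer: -88555720/14016193 + 22440*I/14016193 ≈ -6.3181 + 0.001601*I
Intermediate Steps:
u = -12 (u = -2 - 10 = -12)
f(S) = 1/(-2 - 3*√S)
t(k, q) = (k - (2 - 6*I)/40)/(-12 + q) (t(k, q) = (k - 1/(2 + 3*√(-4)))/(q - 12) = (k - 1/(2 + 3*(2*I)))/(-12 + q) = (k - 1/(2 + 6*I))/(-12 + q) = (k - (2 - 6*I)/40)/(-12 + q))
(-435 - 313)/(118 + t(2, 17)) = (-435 - 313)/(118 + (-1 + 3*I + 20*2)/(20*(-12 + 17))) = -748/(118 + (1/20)*(-1 + 3*I + 40)/5) = -748/(118 + (1/20)*(⅕)*(39 + 3*I)) = -748/(118 + (39/100 + 3*I/100)) = -748*1000*(11839/100 - 3*I/100)/14016193 = -748000*(11839/100 - 3*I/100)/14016193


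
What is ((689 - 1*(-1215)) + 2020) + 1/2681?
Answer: 10520245/2681 ≈ 3924.0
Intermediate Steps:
((689 - 1*(-1215)) + 2020) + 1/2681 = ((689 + 1215) + 2020) + 1/2681 = (1904 + 2020) + 1/2681 = 3924 + 1/2681 = 10520245/2681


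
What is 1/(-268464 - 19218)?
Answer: -1/287682 ≈ -3.4761e-6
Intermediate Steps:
1/(-268464 - 19218) = 1/(-287682) = -1/287682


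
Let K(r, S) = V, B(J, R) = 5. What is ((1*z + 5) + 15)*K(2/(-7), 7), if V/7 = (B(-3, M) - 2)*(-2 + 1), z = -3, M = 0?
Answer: -357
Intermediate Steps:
V = -21 (V = 7*((5 - 2)*(-2 + 1)) = 7*(3*(-1)) = 7*(-3) = -21)
K(r, S) = -21
((1*z + 5) + 15)*K(2/(-7), 7) = ((1*(-3) + 5) + 15)*(-21) = ((-3 + 5) + 15)*(-21) = (2 + 15)*(-21) = 17*(-21) = -357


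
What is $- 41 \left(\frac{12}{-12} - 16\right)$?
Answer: $697$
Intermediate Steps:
$- 41 \left(\frac{12}{-12} - 16\right) = - 41 \left(12 \left(- \frac{1}{12}\right) - 16\right) = - 41 \left(-1 - 16\right) = \left(-41\right) \left(-17\right) = 697$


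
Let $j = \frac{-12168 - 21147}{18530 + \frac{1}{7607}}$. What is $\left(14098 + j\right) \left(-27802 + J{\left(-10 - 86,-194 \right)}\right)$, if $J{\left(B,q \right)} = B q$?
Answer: $- \frac{18236395814337194}{140957711} \approx -1.2937 \cdot 10^{8}$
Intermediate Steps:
$j = - \frac{253427205}{140957711}$ ($j = - \frac{33315}{18530 + \frac{1}{7607}} = - \frac{33315}{\frac{140957711}{7607}} = \left(-33315\right) \frac{7607}{140957711} = - \frac{253427205}{140957711} \approx -1.7979$)
$\left(14098 + j\right) \left(-27802 + J{\left(-10 - 86,-194 \right)}\right) = \left(14098 - \frac{253427205}{140957711}\right) \left(-27802 + \left(-10 - 86\right) \left(-194\right)\right) = \frac{1986968382473 \left(-27802 + \left(-10 - 86\right) \left(-194\right)\right)}{140957711} = \frac{1986968382473 \left(-27802 - -18624\right)}{140957711} = \frac{1986968382473 \left(-27802 + 18624\right)}{140957711} = \frac{1986968382473}{140957711} \left(-9178\right) = - \frac{18236395814337194}{140957711}$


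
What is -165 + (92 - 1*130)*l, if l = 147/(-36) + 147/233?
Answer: -47263/1398 ≈ -33.808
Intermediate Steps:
l = -9653/2796 (l = 147*(-1/36) + 147*(1/233) = -49/12 + 147/233 = -9653/2796 ≈ -3.4524)
-165 + (92 - 1*130)*l = -165 + (92 - 1*130)*(-9653/2796) = -165 + (92 - 130)*(-9653/2796) = -165 - 38*(-9653/2796) = -165 + 183407/1398 = -47263/1398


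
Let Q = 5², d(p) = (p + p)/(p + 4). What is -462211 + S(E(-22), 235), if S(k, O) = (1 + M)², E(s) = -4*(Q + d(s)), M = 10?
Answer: -462090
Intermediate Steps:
d(p) = 2*p/(4 + p) (d(p) = (2*p)/(4 + p) = 2*p/(4 + p))
Q = 25
E(s) = -100 - 8*s/(4 + s) (E(s) = -4*(25 + 2*s/(4 + s)) = -100 - 8*s/(4 + s))
S(k, O) = 121 (S(k, O) = (1 + 10)² = 11² = 121)
-462211 + S(E(-22), 235) = -462211 + 121 = -462090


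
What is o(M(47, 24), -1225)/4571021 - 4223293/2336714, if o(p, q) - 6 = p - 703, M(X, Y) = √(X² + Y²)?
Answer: -19306389681811/10681168764994 + √2785/4571021 ≈ -1.8075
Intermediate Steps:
o(p, q) = -697 + p (o(p, q) = 6 + (p - 703) = 6 + (-703 + p) = -697 + p)
o(M(47, 24), -1225)/4571021 - 4223293/2336714 = (-697 + √(47² + 24²))/4571021 - 4223293/2336714 = (-697 + √(2209 + 576))*(1/4571021) - 4223293*1/2336714 = (-697 + √2785)*(1/4571021) - 4223293/2336714 = (-697/4571021 + √2785/4571021) - 4223293/2336714 = -19306389681811/10681168764994 + √2785/4571021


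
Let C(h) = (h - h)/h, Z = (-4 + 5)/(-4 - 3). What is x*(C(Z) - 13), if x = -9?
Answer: 117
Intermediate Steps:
Z = -1/7 (Z = 1/(-7) = 1*(-1/7) = -1/7 ≈ -0.14286)
C(h) = 0 (C(h) = 0/h = 0)
x*(C(Z) - 13) = -9*(0 - 13) = -9*(-13) = 117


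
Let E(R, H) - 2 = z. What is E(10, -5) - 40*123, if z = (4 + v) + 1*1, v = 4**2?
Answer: -4897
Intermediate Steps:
v = 16
z = 21 (z = (4 + 16) + 1*1 = 20 + 1 = 21)
E(R, H) = 23 (E(R, H) = 2 + 21 = 23)
E(10, -5) - 40*123 = 23 - 40*123 = 23 - 4920 = -4897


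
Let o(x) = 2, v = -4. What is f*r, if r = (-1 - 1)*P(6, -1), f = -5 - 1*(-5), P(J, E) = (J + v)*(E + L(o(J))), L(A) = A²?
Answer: 0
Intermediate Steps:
P(J, E) = (-4 + J)*(4 + E) (P(J, E) = (J - 4)*(E + 2²) = (-4 + J)*(E + 4) = (-4 + J)*(4 + E))
f = 0 (f = -5 + 5 = 0)
r = -12 (r = (-1 - 1)*(-16 - 4*(-1) + 4*6 - 1*6) = -2*(-16 + 4 + 24 - 6) = -2*6 = -12)
f*r = 0*(-12) = 0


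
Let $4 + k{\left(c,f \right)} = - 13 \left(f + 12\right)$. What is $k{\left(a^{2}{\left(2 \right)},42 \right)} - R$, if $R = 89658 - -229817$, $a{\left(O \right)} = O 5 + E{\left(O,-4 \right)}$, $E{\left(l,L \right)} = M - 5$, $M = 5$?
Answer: $-320181$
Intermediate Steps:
$E{\left(l,L \right)} = 0$ ($E{\left(l,L \right)} = 5 - 5 = 0$)
$a{\left(O \right)} = 5 O$ ($a{\left(O \right)} = O 5 + 0 = 5 O + 0 = 5 O$)
$k{\left(c,f \right)} = -160 - 13 f$ ($k{\left(c,f \right)} = -4 - 13 \left(f + 12\right) = -4 - 13 \left(12 + f\right) = -4 - \left(156 + 13 f\right) = -160 - 13 f$)
$R = 319475$ ($R = 89658 + 229817 = 319475$)
$k{\left(a^{2}{\left(2 \right)},42 \right)} - R = \left(-160 - 546\right) - 319475 = -706 - 319475 = -320181$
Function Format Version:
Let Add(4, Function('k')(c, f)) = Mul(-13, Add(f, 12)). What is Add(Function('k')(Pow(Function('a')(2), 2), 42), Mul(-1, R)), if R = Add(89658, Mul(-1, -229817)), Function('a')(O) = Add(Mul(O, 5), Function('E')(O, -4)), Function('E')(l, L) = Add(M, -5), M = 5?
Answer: -320181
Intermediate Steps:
Function('E')(l, L) = 0 (Function('E')(l, L) = Add(5, -5) = 0)
Function('a')(O) = Mul(5, O) (Function('a')(O) = Add(Mul(O, 5), 0) = Add(Mul(5, O), 0) = Mul(5, O))
Function('k')(c, f) = Add(-160, Mul(-13, f)) (Function('k')(c, f) = Add(-4, Mul(-13, Add(f, 12))) = Add(-4, Mul(-13, Add(12, f))) = Add(-4, Add(-156, Mul(-13, f))) = Add(-160, Mul(-13, f)))
R = 319475 (R = Add(89658, 229817) = 319475)
Add(Function('k')(Pow(Function('a')(2), 2), 42), Mul(-1, R)) = Add(Add(-160, Mul(-13, 42)), Mul(-1, 319475)) = Add(Add(-160, -546), -319475) = Add(-706, -319475) = -320181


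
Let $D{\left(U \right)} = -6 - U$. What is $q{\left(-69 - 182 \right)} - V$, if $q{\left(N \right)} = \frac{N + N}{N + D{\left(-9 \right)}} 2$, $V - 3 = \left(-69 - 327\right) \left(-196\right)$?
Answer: $- \frac{4812127}{62} \approx -77615.0$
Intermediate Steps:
$V = 77619$ ($V = 3 + \left(-69 - 327\right) \left(-196\right) = 3 - -77616 = 3 + 77616 = 77619$)
$q{\left(N \right)} = \frac{4 N}{3 + N}$ ($q{\left(N \right)} = \frac{N + N}{N - -3} \cdot 2 = \frac{2 N}{N + \left(-6 + 9\right)} 2 = \frac{2 N}{N + 3} \cdot 2 = \frac{2 N}{3 + N} 2 = \frac{4 N}{3 + N}$)
$q{\left(-69 - 182 \right)} - V = \frac{4 \left(-69 - 182\right)}{3 - 251} - 77619 = 4 \left(-251\right) \frac{1}{3 - 251} - 77619 = 4 \left(-251\right) \frac{1}{-248} - 77619 = 4 \left(-251\right) \left(- \frac{1}{248}\right) - 77619 = \frac{251}{62} - 77619 = - \frac{4812127}{62}$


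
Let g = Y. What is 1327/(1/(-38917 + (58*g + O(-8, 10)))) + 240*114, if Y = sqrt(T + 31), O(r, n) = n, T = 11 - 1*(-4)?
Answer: -51602229 + 76966*sqrt(46) ≈ -5.1080e+7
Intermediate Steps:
T = 15 (T = 11 + 4 = 15)
Y = sqrt(46) (Y = sqrt(15 + 31) = sqrt(46) ≈ 6.7823)
g = sqrt(46) ≈ 6.7823
1327/(1/(-38917 + (58*g + O(-8, 10)))) + 240*114 = 1327/(1/(-38917 + (58*sqrt(46) + 10))) + 240*114 = 1327/(1/(-38917 + (10 + 58*sqrt(46)))) + 27360 = 1327/(1/(-38907 + 58*sqrt(46))) + 27360 = 1327*(-38907 + 58*sqrt(46)) + 27360 = (-51629589 + 76966*sqrt(46)) + 27360 = -51602229 + 76966*sqrt(46)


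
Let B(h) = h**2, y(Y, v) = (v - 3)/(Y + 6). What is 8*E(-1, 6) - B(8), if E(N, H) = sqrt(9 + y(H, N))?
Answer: -64 + 8*sqrt(78)/3 ≈ -40.449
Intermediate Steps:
y(Y, v) = (-3 + v)/(6 + Y)
E(N, H) = sqrt(9 + (-3 + N)/(6 + H))
8*E(-1, 6) - B(8) = 8*sqrt((51 - 1 + 9*6)/(6 + 6)) - 1*8**2 = 8*sqrt((51 - 1 + 54)/12) - 1*64 = 8*sqrt((1/12)*104) - 64 = 8*sqrt(26/3) - 64 = 8*(sqrt(78)/3) - 64 = 8*sqrt(78)/3 - 64 = -64 + 8*sqrt(78)/3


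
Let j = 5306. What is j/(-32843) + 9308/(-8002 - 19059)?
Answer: -449288310/888764423 ≈ -0.50552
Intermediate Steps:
j/(-32843) + 9308/(-8002 - 19059) = 5306/(-32843) + 9308/(-8002 - 19059) = 5306*(-1/32843) + 9308/(-27061) = -5306/32843 + 9308*(-1/27061) = -5306/32843 - 9308/27061 = -449288310/888764423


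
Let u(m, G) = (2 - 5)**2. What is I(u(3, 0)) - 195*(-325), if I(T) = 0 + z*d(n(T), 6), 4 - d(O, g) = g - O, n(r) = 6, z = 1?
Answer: 63379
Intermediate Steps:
d(O, g) = 4 + O - g (d(O, g) = 4 - (g - O) = 4 + (O - g) = 4 + O - g)
u(m, G) = 9 (u(m, G) = (-3)**2 = 9)
I(T) = 4 (I(T) = 0 + 1*(4 + 6 - 1*6) = 0 + 1*(4 + 6 - 6) = 0 + 1*4 = 0 + 4 = 4)
I(u(3, 0)) - 195*(-325) = 4 - 195*(-325) = 4 + 63375 = 63379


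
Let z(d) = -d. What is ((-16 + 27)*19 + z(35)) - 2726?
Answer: -2552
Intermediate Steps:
((-16 + 27)*19 + z(35)) - 2726 = ((-16 + 27)*19 - 1*35) - 2726 = (11*19 - 35) - 2726 = (209 - 35) - 2726 = 174 - 2726 = -2552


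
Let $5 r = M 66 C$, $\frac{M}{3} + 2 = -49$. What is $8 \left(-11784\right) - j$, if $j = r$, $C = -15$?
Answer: $-124566$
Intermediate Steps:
$M = -153$ ($M = -6 + 3 \left(-49\right) = -6 - 147 = -153$)
$r = 30294$ ($r = \frac{\left(-153\right) 66 \left(-15\right)}{5} = \frac{\left(-10098\right) \left(-15\right)}{5} = \frac{1}{5} \cdot 151470 = 30294$)
$j = 30294$
$8 \left(-11784\right) - j = 8 \left(-11784\right) - 30294 = -94272 - 30294 = -124566$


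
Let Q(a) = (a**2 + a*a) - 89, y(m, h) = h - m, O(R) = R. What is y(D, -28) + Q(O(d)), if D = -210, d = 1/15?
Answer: 20927/225 ≈ 93.009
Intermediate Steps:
d = 1/15 ≈ 0.066667
Q(a) = -89 + 2*a**2 (Q(a) = (a**2 + a**2) - 89 = 2*a**2 - 89 = -89 + 2*a**2)
y(D, -28) + Q(O(d)) = (-28 - 1*(-210)) + (-89 + 2*(1/15)**2) = (-28 + 210) + (-89 + 2*(1/225)) = 182 + (-89 + 2/225) = 182 - 20023/225 = 20927/225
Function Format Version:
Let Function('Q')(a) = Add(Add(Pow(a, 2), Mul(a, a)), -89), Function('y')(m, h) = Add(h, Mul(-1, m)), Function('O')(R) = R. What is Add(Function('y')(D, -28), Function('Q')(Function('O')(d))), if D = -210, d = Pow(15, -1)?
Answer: Rational(20927, 225) ≈ 93.009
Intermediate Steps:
d = Rational(1, 15) ≈ 0.066667
Function('Q')(a) = Add(-89, Mul(2, Pow(a, 2))) (Function('Q')(a) = Add(Add(Pow(a, 2), Pow(a, 2)), -89) = Add(Mul(2, Pow(a, 2)), -89) = Add(-89, Mul(2, Pow(a, 2))))
Add(Function('y')(D, -28), Function('Q')(Function('O')(d))) = Add(Add(-28, Mul(-1, -210)), Add(-89, Mul(2, Pow(Rational(1, 15), 2)))) = Add(Add(-28, 210), Add(-89, Mul(2, Rational(1, 225)))) = Add(182, Add(-89, Rational(2, 225))) = Add(182, Rational(-20023, 225)) = Rational(20927, 225)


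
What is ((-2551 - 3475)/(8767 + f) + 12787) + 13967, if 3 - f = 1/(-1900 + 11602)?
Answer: 2276346800154/85086539 ≈ 26753.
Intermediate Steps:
f = 29105/9702 (f = 3 - 1/(-1900 + 11602) = 3 - 1/9702 = 29105/9702 ≈ 2.9999)
((-2551 - 3475)/(8767 + f) + 12787) + 13967 = ((-2551 - 3475)/(8767 + 29105/9702) + 12787) + 13967 = (-6026/85086539/9702 + 12787) + 13967 = (-6026*9702/85086539 + 12787) + 13967 = (-58464252/85086539 + 12787) + 13967 = 1087943109941/85086539 + 13967 = 2276346800154/85086539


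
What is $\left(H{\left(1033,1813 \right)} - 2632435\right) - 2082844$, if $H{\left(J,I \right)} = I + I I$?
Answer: $-1426497$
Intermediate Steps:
$H{\left(J,I \right)} = I + I^{2}$
$\left(H{\left(1033,1813 \right)} - 2632435\right) - 2082844 = \left(1813 \left(1 + 1813\right) - 2632435\right) - 2082844 = \left(1813 \cdot 1814 - 2632435\right) - 2082844 = \left(3288782 - 2632435\right) - 2082844 = 656347 - 2082844 = -1426497$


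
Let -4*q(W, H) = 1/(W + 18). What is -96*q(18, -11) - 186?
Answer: -556/3 ≈ -185.33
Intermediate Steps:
q(W, H) = -1/(4*(18 + W)) (q(W, H) = -1/(4*(W + 18)) = -1/(4*(18 + W)))
-96*q(18, -11) - 186 = -(-96)/(72 + 4*18) - 186 = -(-96)/(72 + 72) - 186 = -(-96)/144 - 186 = -96*(-1/144) - 186 = ⅔ - 186 = -556/3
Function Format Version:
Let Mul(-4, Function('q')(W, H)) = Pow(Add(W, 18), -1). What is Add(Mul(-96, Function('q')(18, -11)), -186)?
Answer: Rational(-556, 3) ≈ -185.33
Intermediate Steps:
Function('q')(W, H) = Mul(Rational(-1, 4), Pow(Add(18, W), -1)) (Function('q')(W, H) = Mul(Rational(-1, 4), Pow(Add(W, 18), -1)) = Mul(Rational(-1, 4), Pow(Add(18, W), -1)))
Add(Mul(-96, Function('q')(18, -11)), -186) = Add(Mul(-96, Mul(-1, Pow(Add(72, Mul(4, 18)), -1))), -186) = Add(Mul(-96, Mul(-1, Pow(Add(72, 72), -1))), -186) = Add(Mul(-96, Mul(-1, Pow(144, -1))), -186) = Add(Mul(-96, Mul(-1, Rational(1, 144))), -186) = Add(Mul(-96, Rational(-1, 144)), -186) = Add(Rational(2, 3), -186) = Rational(-556, 3)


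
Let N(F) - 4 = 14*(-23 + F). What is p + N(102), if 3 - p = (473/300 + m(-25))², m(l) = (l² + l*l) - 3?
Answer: -140204762329/90000 ≈ -1.5578e+6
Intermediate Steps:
m(l) = -3 + 2*l² (m(l) = (l² + l²) - 3 = 2*l² - 3 = -3 + 2*l²)
N(F) = -318 + 14*F (N(F) = 4 + 14*(-23 + F) = 4 + (-322 + 14*F) = -318 + 14*F)
p = -140304662329/90000 (p = 3 - (473/300 + (-3 + 2*(-25)²))² = 3 - (473*(1/300) + (-3 + 2*625))² = 3 - (473/300 + (-3 + 1250))² = 3 - (473/300 + 1247)² = 3 - (374573/300)² = 3 - 1*140304932329/90000 = 3 - 140304932329/90000 = -140304662329/90000 ≈ -1.5589e+6)
p + N(102) = -140304662329/90000 + (-318 + 14*102) = -140304662329/90000 + (-318 + 1428) = -140304662329/90000 + 1110 = -140204762329/90000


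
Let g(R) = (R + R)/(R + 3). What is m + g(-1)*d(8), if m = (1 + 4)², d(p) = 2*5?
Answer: 15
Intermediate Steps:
d(p) = 10
g(R) = 2*R/(3 + R) (g(R) = (2*R)/(3 + R) = 2*R/(3 + R))
m = 25 (m = 5² = 25)
m + g(-1)*d(8) = 25 + (2*(-1)/(3 - 1))*10 = 25 + (2*(-1)/2)*10 = 25 + (2*(-1)*(½))*10 = 25 - 1*10 = 25 - 10 = 15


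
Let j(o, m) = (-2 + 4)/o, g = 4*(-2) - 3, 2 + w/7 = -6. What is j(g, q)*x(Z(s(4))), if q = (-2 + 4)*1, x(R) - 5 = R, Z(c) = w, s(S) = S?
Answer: 102/11 ≈ 9.2727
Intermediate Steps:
w = -56 (w = -14 + 7*(-6) = -14 - 42 = -56)
Z(c) = -56
x(R) = 5 + R
g = -11 (g = -8 - 3 = -11)
q = 2 (q = 2*1 = 2)
j(o, m) = 2/o
j(g, q)*x(Z(s(4))) = (2/(-11))*(5 - 56) = (2*(-1/11))*(-51) = -2/11*(-51) = 102/11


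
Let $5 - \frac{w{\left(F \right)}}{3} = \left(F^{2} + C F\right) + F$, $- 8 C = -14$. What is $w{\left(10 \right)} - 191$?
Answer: $- \frac{1117}{2} \approx -558.5$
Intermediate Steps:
$C = \frac{7}{4}$ ($C = \left(- \frac{1}{8}\right) \left(-14\right) = \frac{7}{4} \approx 1.75$)
$w{\left(F \right)} = 15 - 3 F^{2} - \frac{33 F}{4}$ ($w{\left(F \right)} = 15 - 3 \left(\left(F^{2} + \frac{7 F}{4}\right) + F\right) = 15 - 3 \left(F^{2} + \frac{11 F}{4}\right) = 15 - \left(3 F^{2} + \frac{33 F}{4}\right) = 15 - 3 F^{2} - \frac{33 F}{4}$)
$w{\left(10 \right)} - 191 = \left(15 - 3 \cdot 10^{2} - \frac{165}{2}\right) - 191 = \left(15 - 300 - \frac{165}{2}\right) - 191 = - \frac{735}{2} - 191 = - \frac{1117}{2}$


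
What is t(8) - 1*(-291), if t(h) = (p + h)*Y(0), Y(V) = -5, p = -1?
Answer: 256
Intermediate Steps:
t(h) = 5 - 5*h (t(h) = (-1 + h)*(-5) = 5 - 5*h)
t(8) - 1*(-291) = (5 - 5*8) - 1*(-291) = (5 - 40) + 291 = -35 + 291 = 256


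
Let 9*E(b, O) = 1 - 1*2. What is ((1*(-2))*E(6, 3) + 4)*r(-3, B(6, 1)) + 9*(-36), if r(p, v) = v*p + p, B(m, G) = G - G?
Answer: -1010/3 ≈ -336.67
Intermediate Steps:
B(m, G) = 0
E(b, O) = -⅑ (E(b, O) = (1 - 1*2)/9 = (1 - 2)/9 = (⅑)*(-1) = -⅑)
r(p, v) = p + p*v (r(p, v) = p*v + p = p + p*v)
((1*(-2))*E(6, 3) + 4)*r(-3, B(6, 1)) + 9*(-36) = ((1*(-2))*(-⅑) + 4)*(-3*(1 + 0)) + 9*(-36) = (-2*(-⅑) + 4)*(-3*1) - 324 = (2/9 + 4)*(-3) - 324 = (38/9)*(-3) - 324 = -38/3 - 324 = -1010/3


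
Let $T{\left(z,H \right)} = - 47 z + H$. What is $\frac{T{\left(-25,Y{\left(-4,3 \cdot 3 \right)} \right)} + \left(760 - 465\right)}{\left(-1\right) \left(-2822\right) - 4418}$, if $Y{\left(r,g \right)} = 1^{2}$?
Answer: $- \frac{1471}{1596} \approx -0.92168$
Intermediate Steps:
$Y{\left(r,g \right)} = 1$
$T{\left(z,H \right)} = H - 47 z$
$\frac{T{\left(-25,Y{\left(-4,3 \cdot 3 \right)} \right)} + \left(760 - 465\right)}{\left(-1\right) \left(-2822\right) - 4418} = \frac{\left(1 - -1175\right) + \left(760 - 465\right)}{\left(-1\right) \left(-2822\right) - 4418} = \frac{\left(1 + 1175\right) + \left(760 - 465\right)}{2822 - 4418} = \frac{1176 + 295}{-1596} = 1471 \left(- \frac{1}{1596}\right) = - \frac{1471}{1596}$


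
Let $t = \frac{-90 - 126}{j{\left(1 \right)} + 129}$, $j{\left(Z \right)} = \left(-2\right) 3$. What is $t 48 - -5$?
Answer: $- \frac{3251}{41} \approx -79.293$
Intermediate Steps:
$j{\left(Z \right)} = -6$
$t = - \frac{72}{41}$ ($t = \frac{-90 - 126}{-6 + 129} = - \frac{216}{123} = \left(-216\right) \frac{1}{123} = - \frac{72}{41} \approx -1.7561$)
$t 48 - -5 = \left(- \frac{72}{41}\right) 48 - -5 = - \frac{3456}{41} + \left(-55 + 60\right) = - \frac{3456}{41} + 5 = - \frac{3251}{41}$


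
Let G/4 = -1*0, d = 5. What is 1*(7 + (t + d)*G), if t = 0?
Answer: 7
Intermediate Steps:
G = 0 (G = 4*(-1*0) = 4*0 = 0)
1*(7 + (t + d)*G) = 1*(7 + (0 + 5)*0) = 1*(7 + 5*0) = 1*(7 + 0) = 1*7 = 7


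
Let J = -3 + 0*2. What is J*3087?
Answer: -9261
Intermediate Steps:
J = -3 (J = -3 + 0 = -3)
J*3087 = -3*3087 = -9261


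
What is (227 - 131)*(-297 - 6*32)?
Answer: -46944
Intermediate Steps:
(227 - 131)*(-297 - 6*32) = 96*(-297 - 192) = 96*(-489) = -46944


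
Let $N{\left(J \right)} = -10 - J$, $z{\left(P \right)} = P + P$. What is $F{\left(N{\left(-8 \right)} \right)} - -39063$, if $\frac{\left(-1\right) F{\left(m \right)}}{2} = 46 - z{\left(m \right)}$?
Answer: $38963$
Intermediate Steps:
$z{\left(P \right)} = 2 P$
$F{\left(m \right)} = -92 + 4 m$ ($F{\left(m \right)} = - 2 \left(46 - 2 m\right) = -92 + 4 m$)
$F{\left(N{\left(-8 \right)} \right)} - -39063 = \left(-92 + 4 \left(-10 - -8\right)\right) - -39063 = \left(-92 + 4 \left(-10 + 8\right)\right) + 39063 = \left(-92 + 4 \left(-2\right)\right) + 39063 = \left(-92 - 8\right) + 39063 = -100 + 39063 = 38963$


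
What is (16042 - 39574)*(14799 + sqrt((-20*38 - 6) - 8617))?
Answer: -348250068 - 23532*I*sqrt(9383) ≈ -3.4825e+8 - 2.2794e+6*I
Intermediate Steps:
(16042 - 39574)*(14799 + sqrt((-20*38 - 6) - 8617)) = -23532*(14799 + sqrt((-760 - 6) - 8617)) = -23532*(14799 + sqrt(-766 - 8617)) = -23532*(14799 + sqrt(-9383)) = -23532*(14799 + I*sqrt(9383)) = -348250068 - 23532*I*sqrt(9383)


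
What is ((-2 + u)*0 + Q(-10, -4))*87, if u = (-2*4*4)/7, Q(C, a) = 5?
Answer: 435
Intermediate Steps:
u = -32/7 (u = -8*4*(⅐) = -32*⅐ = -32/7 ≈ -4.5714)
((-2 + u)*0 + Q(-10, -4))*87 = ((-2 - 32/7)*0 + 5)*87 = (-46/7*0 + 5)*87 = (0 + 5)*87 = 5*87 = 435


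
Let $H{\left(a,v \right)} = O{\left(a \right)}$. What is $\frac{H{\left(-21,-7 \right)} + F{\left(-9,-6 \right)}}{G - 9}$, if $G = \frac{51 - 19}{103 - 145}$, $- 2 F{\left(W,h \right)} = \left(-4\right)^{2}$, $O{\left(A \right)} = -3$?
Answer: $\frac{231}{205} \approx 1.1268$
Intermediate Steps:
$H{\left(a,v \right)} = -3$
$F{\left(W,h \right)} = -8$ ($F{\left(W,h \right)} = - \frac{\left(-4\right)^{2}}{2} = \left(- \frac{1}{2}\right) 16 = -8$)
$G = - \frac{16}{21}$ ($G = \frac{32}{-42} = 32 \left(- \frac{1}{42}\right) = - \frac{16}{21} \approx -0.7619$)
$\frac{H{\left(-21,-7 \right)} + F{\left(-9,-6 \right)}}{G - 9} = \frac{-3 - 8}{- \frac{16}{21} - 9} = - \frac{11}{- \frac{205}{21}} = \left(-11\right) \left(- \frac{21}{205}\right) = \frac{231}{205}$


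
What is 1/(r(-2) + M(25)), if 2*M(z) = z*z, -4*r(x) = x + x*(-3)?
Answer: 2/623 ≈ 0.0032103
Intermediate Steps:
r(x) = x/2 (r(x) = -(x + x*(-3))/4 = -(x - 3*x)/4 = -(-1)*x/2 = x/2)
M(z) = z²/2 (M(z) = (z*z)/2 = z²/2)
1/(r(-2) + M(25)) = 1/((½)*(-2) + (½)*25²) = 1/(-1 + (½)*625) = 1/(-1 + 625/2) = 1/(623/2) = 2/623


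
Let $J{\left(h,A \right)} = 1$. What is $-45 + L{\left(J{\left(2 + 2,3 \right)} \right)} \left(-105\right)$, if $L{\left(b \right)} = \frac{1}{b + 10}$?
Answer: $- \frac{600}{11} \approx -54.545$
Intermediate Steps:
$L{\left(b \right)} = \frac{1}{10 + b}$
$-45 + L{\left(J{\left(2 + 2,3 \right)} \right)} \left(-105\right) = -45 + \frac{1}{10 + 1} \left(-105\right) = -45 + \frac{1}{11} \left(-105\right) = -45 - \frac{105}{11} = - \frac{600}{11}$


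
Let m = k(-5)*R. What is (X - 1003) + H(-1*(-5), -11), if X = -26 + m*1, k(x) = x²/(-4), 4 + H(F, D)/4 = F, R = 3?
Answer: -4175/4 ≈ -1043.8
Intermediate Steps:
H(F, D) = -16 + 4*F
k(x) = -x²/4
m = -75/4 (m = -¼*(-5)²*3 = -¼*25*3 = -25/4*3 = -75/4 ≈ -18.750)
X = -179/4 (X = -26 - 75/4*1 = -26 - 75/4 = -179/4 ≈ -44.750)
(X - 1003) + H(-1*(-5), -11) = (-179/4 - 1003) + (-16 + 4*(-1*(-5))) = -4191/4 + (-16 + 4*5) = -4191/4 + (-16 + 20) = -4191/4 + 4 = -4175/4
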